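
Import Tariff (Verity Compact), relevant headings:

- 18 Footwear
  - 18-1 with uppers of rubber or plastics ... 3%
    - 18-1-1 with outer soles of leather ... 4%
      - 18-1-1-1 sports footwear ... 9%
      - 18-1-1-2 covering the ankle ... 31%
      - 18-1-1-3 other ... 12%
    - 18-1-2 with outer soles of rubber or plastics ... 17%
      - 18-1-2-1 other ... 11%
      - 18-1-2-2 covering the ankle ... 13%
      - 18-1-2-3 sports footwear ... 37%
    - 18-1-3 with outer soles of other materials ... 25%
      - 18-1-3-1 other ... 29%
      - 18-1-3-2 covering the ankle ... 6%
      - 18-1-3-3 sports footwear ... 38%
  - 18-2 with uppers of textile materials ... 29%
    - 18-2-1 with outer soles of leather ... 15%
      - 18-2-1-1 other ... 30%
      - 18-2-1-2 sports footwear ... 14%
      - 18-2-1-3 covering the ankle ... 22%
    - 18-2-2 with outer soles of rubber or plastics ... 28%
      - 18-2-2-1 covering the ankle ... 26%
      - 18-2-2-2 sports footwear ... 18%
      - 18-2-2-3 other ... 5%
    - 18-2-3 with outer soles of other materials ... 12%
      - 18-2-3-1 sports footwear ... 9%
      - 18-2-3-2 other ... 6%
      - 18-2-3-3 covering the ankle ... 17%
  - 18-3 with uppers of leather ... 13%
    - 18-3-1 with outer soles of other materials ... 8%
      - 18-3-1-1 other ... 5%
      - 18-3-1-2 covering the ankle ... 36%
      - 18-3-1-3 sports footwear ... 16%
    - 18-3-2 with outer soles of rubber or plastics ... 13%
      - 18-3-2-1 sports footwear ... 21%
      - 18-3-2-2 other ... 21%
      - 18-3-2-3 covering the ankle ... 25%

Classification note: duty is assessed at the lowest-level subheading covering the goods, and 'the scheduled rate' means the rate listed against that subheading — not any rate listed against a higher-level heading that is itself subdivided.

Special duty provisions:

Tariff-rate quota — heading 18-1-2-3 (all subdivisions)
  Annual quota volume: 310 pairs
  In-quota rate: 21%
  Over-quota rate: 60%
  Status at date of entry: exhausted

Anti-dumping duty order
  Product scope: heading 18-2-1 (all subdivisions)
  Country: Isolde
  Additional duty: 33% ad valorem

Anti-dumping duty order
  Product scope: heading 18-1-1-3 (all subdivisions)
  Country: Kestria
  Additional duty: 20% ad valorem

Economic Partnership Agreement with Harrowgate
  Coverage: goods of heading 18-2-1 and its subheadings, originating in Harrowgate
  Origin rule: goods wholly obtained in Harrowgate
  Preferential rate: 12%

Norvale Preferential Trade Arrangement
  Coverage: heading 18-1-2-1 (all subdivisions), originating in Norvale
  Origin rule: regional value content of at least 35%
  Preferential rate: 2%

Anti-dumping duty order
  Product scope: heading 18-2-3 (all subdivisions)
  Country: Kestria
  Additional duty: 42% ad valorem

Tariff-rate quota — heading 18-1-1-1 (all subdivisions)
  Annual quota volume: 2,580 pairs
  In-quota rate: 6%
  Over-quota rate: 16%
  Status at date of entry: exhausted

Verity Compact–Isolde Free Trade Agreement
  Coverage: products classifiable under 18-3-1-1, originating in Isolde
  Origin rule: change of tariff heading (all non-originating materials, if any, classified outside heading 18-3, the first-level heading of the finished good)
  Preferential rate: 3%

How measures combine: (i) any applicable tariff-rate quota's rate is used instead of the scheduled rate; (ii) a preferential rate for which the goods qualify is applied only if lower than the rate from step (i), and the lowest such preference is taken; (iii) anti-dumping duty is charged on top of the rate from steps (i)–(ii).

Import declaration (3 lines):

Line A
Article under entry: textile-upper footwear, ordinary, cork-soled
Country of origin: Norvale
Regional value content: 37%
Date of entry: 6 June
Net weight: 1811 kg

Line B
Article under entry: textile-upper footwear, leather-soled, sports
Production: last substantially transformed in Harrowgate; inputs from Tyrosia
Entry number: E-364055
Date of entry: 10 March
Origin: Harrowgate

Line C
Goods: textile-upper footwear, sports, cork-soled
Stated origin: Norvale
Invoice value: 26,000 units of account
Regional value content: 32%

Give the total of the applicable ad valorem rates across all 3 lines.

29%

Line A: textile-upper → 18-2; cork-soled → 18-2-3; ordinary → 18-2-3-2. Scheduled 6%. Norvale agreement on 18-1-2-1: 18-2-3-2 not covered. → 6%.
Line B: textile-upper → 18-2; leather-soled → 18-2-1; sports → 18-2-1-2. Scheduled 14%. Harrowgate agreement on 18-2-1: not wholly obtained. → 14%.
Line C: textile-upper → 18-2; cork-soled → 18-2-3; sports → 18-2-3-1. Scheduled 9%. Norvale agreement on 18-1-2-1: 18-2-3-1 not covered. → 9%.
Sum: 6% + 14% + 9% = 29%.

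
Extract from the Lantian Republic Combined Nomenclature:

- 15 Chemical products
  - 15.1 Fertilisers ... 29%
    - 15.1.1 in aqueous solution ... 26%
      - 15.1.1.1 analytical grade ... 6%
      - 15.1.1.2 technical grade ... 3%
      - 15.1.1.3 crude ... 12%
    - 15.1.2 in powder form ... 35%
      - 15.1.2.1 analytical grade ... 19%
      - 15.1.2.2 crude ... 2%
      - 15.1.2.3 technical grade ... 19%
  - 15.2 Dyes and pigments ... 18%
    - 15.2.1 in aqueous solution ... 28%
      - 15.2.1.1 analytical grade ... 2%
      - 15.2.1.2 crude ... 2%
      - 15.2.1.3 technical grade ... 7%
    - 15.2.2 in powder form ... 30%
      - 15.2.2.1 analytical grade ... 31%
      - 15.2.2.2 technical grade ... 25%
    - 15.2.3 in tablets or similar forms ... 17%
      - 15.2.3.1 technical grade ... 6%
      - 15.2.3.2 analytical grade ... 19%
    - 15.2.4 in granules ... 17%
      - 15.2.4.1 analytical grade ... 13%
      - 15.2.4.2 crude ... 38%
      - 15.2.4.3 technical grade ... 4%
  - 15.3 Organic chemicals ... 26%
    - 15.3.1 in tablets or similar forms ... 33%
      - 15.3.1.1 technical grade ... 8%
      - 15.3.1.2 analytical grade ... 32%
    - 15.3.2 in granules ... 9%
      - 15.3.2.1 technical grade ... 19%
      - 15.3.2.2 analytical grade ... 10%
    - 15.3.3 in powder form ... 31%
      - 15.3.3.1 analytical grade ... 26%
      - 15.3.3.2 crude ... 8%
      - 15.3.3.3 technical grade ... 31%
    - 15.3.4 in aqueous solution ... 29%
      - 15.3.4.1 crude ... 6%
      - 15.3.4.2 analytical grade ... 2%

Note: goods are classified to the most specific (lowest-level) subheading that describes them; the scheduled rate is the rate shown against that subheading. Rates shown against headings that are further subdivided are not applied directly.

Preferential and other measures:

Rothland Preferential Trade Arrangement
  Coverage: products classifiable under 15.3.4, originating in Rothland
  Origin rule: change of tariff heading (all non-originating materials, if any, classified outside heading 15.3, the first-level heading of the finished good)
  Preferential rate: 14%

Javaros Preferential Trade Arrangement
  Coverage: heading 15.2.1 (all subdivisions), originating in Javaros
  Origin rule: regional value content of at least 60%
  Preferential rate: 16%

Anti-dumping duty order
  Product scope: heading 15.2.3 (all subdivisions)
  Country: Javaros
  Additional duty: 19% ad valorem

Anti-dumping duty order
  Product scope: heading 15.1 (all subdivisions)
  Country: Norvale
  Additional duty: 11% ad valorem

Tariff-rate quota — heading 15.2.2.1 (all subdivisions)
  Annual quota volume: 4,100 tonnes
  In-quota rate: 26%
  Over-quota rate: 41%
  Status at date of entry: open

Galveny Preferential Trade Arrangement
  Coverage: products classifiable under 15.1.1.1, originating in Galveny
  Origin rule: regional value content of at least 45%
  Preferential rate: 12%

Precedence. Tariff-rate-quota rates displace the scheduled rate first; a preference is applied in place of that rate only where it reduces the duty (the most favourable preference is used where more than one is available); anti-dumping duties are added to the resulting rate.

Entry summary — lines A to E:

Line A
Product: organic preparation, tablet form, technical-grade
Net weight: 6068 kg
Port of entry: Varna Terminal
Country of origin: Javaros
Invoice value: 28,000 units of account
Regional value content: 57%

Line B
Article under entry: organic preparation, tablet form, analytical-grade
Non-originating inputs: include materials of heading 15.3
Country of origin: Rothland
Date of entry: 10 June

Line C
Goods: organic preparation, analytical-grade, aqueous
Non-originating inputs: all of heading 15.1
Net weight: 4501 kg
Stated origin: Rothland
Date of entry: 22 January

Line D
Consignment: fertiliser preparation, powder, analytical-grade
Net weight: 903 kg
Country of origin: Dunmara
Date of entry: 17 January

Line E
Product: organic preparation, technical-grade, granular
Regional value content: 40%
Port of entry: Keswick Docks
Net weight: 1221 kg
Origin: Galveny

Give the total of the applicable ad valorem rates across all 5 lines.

Line A: organic → 15.3; tablet form → 15.3.1; technical-grade → 15.3.1.1. Scheduled 8%. Javaros agreement on 15.2.1: 15.3.1.1 not covered. → 8%.
Line B: organic → 15.3; tablet form → 15.3.1; analytical-grade → 15.3.1.2. Scheduled 32%. Rothland agreement on 15.3.4: 15.3.1.2 not covered. → 32%.
Line C: organic → 15.3; aqueous → 15.3.4; analytical-grade → 15.3.4.2. Scheduled 2%. Rothland agreement on 15.3.4: CTH met → 14% available; preference 14% not lower than 2% → no reduction. → 2%.
Line D: fertiliser → 15.1; powder → 15.1.2; analytical-grade → 15.1.2.1. Scheduled 19%. No special measure applies. → 19%.
Line E: organic → 15.3; granular → 15.3.2; technical-grade → 15.3.2.1. Scheduled 19%. Galveny agreement on 15.1.1.1: 15.3.2.1 not covered. → 19%.
Sum: 8% + 32% + 2% + 19% + 19% = 80%.

80%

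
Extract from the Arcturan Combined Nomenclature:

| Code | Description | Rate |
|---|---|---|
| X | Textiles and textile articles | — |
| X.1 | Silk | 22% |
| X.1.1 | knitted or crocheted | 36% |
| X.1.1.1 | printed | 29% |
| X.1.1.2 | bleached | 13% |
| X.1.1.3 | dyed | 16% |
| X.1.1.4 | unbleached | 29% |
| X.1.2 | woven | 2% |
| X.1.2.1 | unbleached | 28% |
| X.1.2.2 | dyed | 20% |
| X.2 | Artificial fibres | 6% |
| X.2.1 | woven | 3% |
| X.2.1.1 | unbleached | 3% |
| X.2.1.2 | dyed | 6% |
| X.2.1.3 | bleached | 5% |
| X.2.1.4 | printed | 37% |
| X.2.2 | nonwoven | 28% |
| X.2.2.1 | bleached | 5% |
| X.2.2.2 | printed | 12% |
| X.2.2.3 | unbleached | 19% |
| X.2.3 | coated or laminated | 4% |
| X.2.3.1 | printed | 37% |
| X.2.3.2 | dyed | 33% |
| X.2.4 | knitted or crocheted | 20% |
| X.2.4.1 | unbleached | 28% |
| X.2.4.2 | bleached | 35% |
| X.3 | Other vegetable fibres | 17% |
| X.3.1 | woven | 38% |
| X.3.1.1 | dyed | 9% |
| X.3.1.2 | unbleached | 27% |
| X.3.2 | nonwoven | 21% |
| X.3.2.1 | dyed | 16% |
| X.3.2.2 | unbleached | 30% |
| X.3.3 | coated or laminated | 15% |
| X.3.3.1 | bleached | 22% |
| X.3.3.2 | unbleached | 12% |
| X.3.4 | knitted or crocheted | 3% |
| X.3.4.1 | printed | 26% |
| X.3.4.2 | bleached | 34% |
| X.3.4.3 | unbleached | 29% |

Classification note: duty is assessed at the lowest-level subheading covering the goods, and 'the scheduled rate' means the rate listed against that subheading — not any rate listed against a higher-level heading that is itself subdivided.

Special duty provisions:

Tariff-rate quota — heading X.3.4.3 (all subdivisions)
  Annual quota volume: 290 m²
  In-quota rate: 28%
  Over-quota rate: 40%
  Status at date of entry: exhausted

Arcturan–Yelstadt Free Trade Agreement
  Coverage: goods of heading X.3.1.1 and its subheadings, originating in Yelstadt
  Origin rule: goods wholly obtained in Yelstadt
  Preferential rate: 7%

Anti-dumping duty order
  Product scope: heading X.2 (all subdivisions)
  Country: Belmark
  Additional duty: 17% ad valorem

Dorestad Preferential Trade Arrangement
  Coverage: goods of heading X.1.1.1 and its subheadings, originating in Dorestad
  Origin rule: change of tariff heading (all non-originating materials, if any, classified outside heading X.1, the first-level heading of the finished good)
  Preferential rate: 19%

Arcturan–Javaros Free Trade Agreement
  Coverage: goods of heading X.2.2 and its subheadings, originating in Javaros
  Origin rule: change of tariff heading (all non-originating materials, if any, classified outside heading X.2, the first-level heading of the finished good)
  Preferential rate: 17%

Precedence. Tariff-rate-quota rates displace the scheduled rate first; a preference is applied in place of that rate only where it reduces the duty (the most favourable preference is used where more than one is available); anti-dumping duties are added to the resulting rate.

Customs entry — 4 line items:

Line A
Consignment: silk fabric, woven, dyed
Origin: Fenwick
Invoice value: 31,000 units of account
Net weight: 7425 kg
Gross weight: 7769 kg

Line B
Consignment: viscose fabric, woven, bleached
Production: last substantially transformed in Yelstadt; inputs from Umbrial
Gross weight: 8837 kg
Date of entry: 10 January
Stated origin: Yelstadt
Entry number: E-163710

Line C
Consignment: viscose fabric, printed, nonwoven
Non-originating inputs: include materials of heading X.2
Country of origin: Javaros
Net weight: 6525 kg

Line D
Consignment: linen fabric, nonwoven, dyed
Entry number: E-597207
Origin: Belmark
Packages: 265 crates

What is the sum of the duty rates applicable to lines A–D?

53%

Line A: silk → X.1; woven → X.1.2; dyed → X.1.2.2. Scheduled 20%. No special measure applies. → 20%.
Line B: viscose → X.2; woven → X.2.1; bleached → X.2.1.3. Scheduled 5%. Yelstadt agreement on X.3.1.1: X.2.1.3 not covered. → 5%.
Line C: viscose → X.2; nonwoven → X.2.2; printed → X.2.2.2. Scheduled 12%. Javaros agreement on X.2.2: CTH not met. → 12%.
Line D: linen → X.3; nonwoven → X.3.2; dyed → X.3.2.1. Scheduled 16%. No special measure applies. → 16%.
Sum: 20% + 5% + 12% + 16% = 53%.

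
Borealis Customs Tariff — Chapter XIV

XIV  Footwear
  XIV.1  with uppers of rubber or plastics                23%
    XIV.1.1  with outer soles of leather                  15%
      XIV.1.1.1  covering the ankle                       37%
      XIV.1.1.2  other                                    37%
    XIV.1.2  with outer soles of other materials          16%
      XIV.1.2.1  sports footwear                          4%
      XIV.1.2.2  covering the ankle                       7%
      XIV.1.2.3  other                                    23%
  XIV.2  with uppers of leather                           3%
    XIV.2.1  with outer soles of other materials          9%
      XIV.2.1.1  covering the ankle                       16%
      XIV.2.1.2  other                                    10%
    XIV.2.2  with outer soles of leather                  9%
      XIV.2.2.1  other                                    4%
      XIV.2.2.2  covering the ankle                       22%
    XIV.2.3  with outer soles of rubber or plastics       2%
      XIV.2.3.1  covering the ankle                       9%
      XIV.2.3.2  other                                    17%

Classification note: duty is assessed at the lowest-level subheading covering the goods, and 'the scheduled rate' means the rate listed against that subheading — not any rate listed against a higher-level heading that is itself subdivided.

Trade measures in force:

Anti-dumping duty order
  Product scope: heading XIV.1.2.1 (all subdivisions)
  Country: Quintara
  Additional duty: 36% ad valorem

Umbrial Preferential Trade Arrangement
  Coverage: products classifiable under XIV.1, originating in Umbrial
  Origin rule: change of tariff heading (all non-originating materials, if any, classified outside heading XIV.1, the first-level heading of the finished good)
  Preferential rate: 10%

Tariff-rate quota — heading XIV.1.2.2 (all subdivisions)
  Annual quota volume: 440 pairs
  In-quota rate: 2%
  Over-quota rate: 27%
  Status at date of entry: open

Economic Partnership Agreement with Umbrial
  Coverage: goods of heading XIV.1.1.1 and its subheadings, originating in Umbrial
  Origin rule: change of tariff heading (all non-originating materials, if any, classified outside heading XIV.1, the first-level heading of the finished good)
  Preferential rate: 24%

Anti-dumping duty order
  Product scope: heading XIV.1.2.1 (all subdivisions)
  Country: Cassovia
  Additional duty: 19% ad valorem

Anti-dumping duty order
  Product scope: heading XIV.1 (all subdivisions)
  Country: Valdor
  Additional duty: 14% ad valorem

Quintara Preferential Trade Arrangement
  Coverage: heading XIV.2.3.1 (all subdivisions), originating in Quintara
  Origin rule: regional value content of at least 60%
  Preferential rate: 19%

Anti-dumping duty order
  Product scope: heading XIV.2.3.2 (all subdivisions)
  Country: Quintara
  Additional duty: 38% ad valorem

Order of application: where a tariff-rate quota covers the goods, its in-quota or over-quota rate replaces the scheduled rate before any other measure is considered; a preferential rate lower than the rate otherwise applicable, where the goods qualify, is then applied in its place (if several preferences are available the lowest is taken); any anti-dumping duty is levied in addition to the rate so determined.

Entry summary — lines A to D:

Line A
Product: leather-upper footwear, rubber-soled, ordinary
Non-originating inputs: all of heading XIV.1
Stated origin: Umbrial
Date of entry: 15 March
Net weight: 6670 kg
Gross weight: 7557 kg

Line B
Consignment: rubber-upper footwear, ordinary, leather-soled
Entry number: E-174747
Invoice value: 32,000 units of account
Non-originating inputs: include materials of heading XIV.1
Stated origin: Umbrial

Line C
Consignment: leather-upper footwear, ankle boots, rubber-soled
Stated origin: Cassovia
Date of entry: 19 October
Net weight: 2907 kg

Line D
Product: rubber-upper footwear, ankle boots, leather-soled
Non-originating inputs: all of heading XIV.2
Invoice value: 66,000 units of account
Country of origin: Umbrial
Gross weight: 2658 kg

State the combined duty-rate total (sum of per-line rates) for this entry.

73%

Line A: leather-upper → XIV.2; rubber-soled → XIV.2.3; ordinary → XIV.2.3.2. Scheduled 17%. Umbrial agreement on XIV.1: XIV.2.3.2 not covered; Umbrial agreement on XIV.1.1.1: XIV.2.3.2 not covered. → 17%.
Line B: rubber-upper → XIV.1; leather-soled → XIV.1.1; ordinary → XIV.1.1.2. Scheduled 37%. Umbrial agreement on XIV.1: CTH not met; Umbrial agreement on XIV.1.1.1: XIV.1.1.2 not covered. → 37%.
Line C: leather-upper → XIV.2; rubber-soled → XIV.2.3; ankle boots → XIV.2.3.1. Scheduled 9%. No special measure applies. → 9%.
Line D: rubber-upper → XIV.1; leather-soled → XIV.1.1; ankle boots → XIV.1.1.1. Scheduled 37%. Umbrial agreement on XIV.1: CTH met → 10% available; Umbrial agreement on XIV.1.1.1: CTH met → 24% available; preferential 10%. → 10%.
Sum: 17% + 37% + 9% + 10% = 73%.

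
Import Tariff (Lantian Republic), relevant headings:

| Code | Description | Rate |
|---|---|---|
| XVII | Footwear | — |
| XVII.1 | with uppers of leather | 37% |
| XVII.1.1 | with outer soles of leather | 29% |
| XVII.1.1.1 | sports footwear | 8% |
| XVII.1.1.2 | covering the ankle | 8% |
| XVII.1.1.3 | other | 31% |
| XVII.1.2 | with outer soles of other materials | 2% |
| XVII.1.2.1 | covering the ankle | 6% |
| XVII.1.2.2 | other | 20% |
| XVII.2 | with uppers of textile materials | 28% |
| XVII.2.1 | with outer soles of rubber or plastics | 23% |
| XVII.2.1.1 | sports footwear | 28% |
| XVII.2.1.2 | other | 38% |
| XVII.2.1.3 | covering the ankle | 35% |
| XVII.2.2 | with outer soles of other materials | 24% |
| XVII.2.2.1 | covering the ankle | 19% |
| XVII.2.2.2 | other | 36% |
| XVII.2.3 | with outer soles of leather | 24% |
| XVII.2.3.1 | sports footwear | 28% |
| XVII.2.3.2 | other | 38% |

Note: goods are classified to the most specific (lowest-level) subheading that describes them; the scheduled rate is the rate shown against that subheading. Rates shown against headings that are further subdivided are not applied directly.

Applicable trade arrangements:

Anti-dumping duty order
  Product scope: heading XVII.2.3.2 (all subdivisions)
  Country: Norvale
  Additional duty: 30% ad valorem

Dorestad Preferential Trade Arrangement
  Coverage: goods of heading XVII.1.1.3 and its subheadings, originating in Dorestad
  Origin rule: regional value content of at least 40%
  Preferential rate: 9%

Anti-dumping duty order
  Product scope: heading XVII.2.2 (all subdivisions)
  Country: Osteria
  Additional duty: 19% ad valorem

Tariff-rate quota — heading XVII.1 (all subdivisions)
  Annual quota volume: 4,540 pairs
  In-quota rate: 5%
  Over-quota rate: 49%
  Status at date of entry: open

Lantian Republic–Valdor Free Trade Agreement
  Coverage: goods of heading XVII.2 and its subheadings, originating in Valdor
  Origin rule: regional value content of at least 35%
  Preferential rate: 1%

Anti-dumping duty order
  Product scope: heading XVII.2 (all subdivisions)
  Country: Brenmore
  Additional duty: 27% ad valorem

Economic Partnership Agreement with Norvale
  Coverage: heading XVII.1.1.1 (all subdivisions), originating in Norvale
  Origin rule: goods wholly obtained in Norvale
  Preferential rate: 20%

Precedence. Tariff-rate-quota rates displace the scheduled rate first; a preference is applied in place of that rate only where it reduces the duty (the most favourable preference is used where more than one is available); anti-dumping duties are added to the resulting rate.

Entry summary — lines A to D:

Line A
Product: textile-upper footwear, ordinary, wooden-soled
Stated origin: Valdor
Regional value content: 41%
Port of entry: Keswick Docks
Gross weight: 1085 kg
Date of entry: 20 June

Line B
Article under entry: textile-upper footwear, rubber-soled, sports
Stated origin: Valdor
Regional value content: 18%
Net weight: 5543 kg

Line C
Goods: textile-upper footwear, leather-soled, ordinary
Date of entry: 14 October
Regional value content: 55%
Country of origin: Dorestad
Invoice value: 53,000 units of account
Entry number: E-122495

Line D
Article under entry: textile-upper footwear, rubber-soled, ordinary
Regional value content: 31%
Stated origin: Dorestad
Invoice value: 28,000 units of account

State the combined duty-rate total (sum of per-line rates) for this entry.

Line A: textile-upper → XVII.2; wooden-soled → XVII.2.2; ordinary → XVII.2.2.2. Scheduled 36%. Valdor agreement on XVII.2: RVC ≥ 35% → 1% available; preferential 1%. → 1%.
Line B: textile-upper → XVII.2; rubber-soled → XVII.2.1; sports → XVII.2.1.1. Scheduled 28%. Valdor agreement on XVII.2: RVC < 35%. → 28%.
Line C: textile-upper → XVII.2; leather-soled → XVII.2.3; ordinary → XVII.2.3.2. Scheduled 38%. Dorestad agreement on XVII.1.1.3: XVII.2.3.2 not covered. → 38%.
Line D: textile-upper → XVII.2; rubber-soled → XVII.2.1; ordinary → XVII.2.1.2. Scheduled 38%. Dorestad agreement on XVII.1.1.3: XVII.2.1.2 not covered. → 38%.
Sum: 1% + 28% + 38% + 38% = 105%.

105%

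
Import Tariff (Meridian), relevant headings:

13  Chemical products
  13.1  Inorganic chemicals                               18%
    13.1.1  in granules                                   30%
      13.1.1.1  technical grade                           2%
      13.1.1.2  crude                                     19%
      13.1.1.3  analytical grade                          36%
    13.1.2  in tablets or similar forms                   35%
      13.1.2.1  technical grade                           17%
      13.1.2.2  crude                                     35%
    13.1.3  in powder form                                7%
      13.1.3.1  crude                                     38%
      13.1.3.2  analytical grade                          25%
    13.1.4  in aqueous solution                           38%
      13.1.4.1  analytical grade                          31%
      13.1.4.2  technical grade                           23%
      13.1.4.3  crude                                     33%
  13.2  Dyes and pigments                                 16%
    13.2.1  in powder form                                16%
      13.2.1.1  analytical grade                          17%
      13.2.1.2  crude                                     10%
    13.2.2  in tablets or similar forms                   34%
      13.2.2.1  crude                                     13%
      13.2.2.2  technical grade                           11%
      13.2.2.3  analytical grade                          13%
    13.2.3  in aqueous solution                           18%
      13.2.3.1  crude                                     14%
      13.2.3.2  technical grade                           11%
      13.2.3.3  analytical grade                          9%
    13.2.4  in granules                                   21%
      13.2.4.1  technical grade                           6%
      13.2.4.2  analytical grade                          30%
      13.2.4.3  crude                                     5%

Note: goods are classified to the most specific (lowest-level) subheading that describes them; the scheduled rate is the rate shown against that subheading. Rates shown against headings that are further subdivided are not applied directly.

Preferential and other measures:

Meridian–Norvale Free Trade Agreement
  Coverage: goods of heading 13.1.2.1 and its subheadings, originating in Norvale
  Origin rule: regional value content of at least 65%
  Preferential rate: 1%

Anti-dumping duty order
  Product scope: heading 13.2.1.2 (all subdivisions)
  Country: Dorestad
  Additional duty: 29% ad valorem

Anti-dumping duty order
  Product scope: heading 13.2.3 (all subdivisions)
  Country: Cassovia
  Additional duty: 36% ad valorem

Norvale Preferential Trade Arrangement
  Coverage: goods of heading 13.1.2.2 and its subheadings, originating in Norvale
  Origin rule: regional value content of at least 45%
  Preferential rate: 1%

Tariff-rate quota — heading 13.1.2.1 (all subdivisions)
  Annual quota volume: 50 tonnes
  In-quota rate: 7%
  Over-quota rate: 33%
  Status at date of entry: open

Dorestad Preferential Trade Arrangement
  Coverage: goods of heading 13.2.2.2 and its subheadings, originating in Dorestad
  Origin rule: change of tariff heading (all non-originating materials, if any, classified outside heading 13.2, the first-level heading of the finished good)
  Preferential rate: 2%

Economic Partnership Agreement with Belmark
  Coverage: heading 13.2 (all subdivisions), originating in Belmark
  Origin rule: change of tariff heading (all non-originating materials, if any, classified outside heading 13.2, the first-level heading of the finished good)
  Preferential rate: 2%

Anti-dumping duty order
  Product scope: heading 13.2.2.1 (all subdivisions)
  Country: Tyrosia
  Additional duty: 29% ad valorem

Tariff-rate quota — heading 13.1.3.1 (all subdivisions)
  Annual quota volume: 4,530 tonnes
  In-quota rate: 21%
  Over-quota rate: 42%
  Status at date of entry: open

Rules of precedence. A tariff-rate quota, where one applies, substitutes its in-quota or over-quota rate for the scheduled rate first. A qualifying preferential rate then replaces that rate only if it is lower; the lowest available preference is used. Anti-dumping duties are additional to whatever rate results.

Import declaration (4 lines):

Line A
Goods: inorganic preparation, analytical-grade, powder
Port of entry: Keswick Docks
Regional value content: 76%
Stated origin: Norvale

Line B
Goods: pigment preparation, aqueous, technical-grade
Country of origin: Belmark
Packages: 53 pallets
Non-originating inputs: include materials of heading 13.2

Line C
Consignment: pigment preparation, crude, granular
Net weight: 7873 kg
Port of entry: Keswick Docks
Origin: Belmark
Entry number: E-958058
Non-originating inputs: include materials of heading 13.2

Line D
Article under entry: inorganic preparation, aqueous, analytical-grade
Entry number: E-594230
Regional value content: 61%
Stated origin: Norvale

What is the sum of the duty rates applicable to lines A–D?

72%

Line A: inorganic → 13.1; powder → 13.1.3; analytical-grade → 13.1.3.2. Scheduled 25%. Norvale agreement on 13.1.2.1: 13.1.3.2 not covered; Norvale agreement on 13.1.2.2: 13.1.3.2 not covered. → 25%.
Line B: pigment → 13.2; aqueous → 13.2.3; technical-grade → 13.2.3.2. Scheduled 11%. Belmark agreement on 13.2: CTH not met. → 11%.
Line C: pigment → 13.2; granular → 13.2.4; crude → 13.2.4.3. Scheduled 5%. Belmark agreement on 13.2: CTH not met. → 5%.
Line D: inorganic → 13.1; aqueous → 13.1.4; analytical-grade → 13.1.4.1. Scheduled 31%. Norvale agreement on 13.1.2.1: 13.1.4.1 not covered; Norvale agreement on 13.1.2.2: 13.1.4.1 not covered. → 31%.
Sum: 25% + 11% + 5% + 31% = 72%.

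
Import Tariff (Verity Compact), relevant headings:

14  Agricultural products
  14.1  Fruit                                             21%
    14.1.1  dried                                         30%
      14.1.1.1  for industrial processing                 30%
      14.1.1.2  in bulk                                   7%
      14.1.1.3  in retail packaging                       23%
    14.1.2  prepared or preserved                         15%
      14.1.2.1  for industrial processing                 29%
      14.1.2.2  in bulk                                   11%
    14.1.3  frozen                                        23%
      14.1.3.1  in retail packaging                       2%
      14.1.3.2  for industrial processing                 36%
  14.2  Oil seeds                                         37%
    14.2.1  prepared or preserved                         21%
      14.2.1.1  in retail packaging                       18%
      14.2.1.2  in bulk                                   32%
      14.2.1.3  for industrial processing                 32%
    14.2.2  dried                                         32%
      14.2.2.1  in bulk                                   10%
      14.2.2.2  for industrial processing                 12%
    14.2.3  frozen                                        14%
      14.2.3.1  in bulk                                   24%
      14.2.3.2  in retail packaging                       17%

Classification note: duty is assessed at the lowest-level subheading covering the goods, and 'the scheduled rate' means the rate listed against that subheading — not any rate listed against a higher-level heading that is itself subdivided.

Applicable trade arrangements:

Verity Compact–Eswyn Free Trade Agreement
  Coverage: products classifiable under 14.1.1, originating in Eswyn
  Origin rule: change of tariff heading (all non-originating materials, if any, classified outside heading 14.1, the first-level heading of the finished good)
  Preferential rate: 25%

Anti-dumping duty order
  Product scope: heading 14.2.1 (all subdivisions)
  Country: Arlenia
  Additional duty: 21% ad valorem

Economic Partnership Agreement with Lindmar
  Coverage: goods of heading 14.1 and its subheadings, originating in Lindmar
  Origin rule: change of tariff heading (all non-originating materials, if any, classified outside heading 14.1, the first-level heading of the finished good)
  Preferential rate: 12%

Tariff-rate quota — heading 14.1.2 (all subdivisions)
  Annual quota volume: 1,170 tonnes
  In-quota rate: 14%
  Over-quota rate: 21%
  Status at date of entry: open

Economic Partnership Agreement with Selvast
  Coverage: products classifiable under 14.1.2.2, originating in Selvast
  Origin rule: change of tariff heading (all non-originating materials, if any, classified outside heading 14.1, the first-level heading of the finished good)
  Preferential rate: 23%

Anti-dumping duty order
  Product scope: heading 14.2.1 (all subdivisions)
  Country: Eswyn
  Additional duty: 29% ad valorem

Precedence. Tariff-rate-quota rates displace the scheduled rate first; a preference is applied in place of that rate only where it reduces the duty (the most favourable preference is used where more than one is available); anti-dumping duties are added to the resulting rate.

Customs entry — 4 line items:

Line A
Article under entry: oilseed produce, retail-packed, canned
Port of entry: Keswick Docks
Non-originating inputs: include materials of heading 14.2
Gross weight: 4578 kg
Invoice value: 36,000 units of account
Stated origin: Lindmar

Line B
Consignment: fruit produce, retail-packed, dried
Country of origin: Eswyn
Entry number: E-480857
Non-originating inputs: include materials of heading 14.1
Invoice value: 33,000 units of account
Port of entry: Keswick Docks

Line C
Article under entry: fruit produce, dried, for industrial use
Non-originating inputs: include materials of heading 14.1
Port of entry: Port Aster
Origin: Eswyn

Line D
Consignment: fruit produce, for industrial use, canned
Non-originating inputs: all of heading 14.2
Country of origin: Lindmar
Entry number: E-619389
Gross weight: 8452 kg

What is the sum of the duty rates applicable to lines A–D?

Line A: oilseed → 14.2; canned → 14.2.1; retail-packed → 14.2.1.1. Scheduled 18%. Lindmar agreement on 14.1: 14.2.1.1 not covered. → 18%.
Line B: fruit → 14.1; dried → 14.1.1; retail-packed → 14.1.1.3. Scheduled 23%. Eswyn agreement on 14.1.1: CTH not met. → 23%.
Line C: fruit → 14.1; dried → 14.1.1; for industrial use → 14.1.1.1. Scheduled 30%. Eswyn agreement on 14.1.1: CTH not met. → 30%.
Line D: fruit → 14.1; canned → 14.1.2; for industrial use → 14.1.2.1. Scheduled 29%. quota on 14.1.2 open → in-quota 14%; Lindmar agreement on 14.1: CTH met → 12% available; preferential 12%. → 12%.
Sum: 18% + 23% + 30% + 12% = 83%.

83%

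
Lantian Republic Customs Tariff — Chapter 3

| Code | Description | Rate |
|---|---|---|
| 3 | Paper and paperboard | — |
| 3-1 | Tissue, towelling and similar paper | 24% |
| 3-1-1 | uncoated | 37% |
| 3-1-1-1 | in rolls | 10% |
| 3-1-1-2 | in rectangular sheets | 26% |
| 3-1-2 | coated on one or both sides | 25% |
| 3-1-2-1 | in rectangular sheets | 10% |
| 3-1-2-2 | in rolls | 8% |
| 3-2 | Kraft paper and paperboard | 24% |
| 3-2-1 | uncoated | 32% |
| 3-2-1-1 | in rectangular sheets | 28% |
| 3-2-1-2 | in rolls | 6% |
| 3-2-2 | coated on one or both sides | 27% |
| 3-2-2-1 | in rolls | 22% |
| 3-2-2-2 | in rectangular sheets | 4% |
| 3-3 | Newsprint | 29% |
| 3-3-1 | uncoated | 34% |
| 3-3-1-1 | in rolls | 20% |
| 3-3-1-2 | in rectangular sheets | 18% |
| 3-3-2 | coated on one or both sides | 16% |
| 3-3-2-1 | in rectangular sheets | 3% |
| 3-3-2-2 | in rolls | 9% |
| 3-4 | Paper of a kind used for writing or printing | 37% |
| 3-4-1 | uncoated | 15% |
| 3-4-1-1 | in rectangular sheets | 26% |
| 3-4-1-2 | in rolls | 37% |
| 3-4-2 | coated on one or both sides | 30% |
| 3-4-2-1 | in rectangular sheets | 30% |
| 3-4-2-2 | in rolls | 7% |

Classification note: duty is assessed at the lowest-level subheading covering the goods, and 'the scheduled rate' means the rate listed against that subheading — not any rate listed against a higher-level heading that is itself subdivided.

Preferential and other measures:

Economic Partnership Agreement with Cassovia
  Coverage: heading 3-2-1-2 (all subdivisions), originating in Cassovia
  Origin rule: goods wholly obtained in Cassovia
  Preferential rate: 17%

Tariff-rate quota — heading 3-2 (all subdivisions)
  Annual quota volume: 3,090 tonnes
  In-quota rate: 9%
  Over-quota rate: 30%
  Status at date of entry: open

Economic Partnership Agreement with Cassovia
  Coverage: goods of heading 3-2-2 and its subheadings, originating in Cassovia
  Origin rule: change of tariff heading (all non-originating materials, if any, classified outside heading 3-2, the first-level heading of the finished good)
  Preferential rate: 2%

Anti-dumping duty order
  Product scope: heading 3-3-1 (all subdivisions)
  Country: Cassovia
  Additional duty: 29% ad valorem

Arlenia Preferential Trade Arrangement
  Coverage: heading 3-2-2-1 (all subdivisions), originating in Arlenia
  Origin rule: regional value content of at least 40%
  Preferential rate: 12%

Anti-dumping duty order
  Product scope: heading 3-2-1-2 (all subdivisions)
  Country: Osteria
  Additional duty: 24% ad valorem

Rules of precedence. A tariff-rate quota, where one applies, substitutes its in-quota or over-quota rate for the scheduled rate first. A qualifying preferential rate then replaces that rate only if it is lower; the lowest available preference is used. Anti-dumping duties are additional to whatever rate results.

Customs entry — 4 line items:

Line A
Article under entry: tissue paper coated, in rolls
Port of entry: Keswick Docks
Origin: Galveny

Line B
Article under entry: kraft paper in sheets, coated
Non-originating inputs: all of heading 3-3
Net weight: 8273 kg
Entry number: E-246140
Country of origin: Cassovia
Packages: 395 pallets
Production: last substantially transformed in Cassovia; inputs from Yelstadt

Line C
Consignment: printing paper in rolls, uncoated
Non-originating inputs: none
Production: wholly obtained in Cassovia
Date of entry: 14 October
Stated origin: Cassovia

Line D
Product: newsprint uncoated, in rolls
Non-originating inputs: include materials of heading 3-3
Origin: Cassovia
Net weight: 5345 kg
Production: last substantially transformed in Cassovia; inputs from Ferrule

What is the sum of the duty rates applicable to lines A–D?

96%

Line A: tissue paper → 3-1; coated → 3-1-2; in rolls → 3-1-2-2. Scheduled 8%. No special measure applies. → 8%.
Line B: kraft paper → 3-2; coated → 3-2-2; in sheets → 3-2-2-2. Scheduled 4%. quota on 3-2 open → in-quota 9%; Cassovia agreement on 3-2-1-2: 3-2-2-2 not covered; Cassovia agreement on 3-2-2: CTH met → 2% available; preferential 2%. → 2%.
Line C: printing paper → 3-4; uncoated → 3-4-1; in rolls → 3-4-1-2. Scheduled 37%. Cassovia agreement on 3-2-1-2: 3-4-1-2 not covered; Cassovia agreement on 3-2-2: 3-4-1-2 not covered. → 37%.
Line D: newsprint → 3-3; uncoated → 3-3-1; in rolls → 3-3-1-1. Scheduled 20%. Cassovia agreement on 3-2-1-2: 3-3-1-1 not covered; Cassovia agreement on 3-2-2: 3-3-1-1 not covered; anti-dumping (Cassovia, 3-3-1): +29%; total 20% + 29% = 49%. → 49%.
Sum: 8% + 2% + 37% + 49% = 96%.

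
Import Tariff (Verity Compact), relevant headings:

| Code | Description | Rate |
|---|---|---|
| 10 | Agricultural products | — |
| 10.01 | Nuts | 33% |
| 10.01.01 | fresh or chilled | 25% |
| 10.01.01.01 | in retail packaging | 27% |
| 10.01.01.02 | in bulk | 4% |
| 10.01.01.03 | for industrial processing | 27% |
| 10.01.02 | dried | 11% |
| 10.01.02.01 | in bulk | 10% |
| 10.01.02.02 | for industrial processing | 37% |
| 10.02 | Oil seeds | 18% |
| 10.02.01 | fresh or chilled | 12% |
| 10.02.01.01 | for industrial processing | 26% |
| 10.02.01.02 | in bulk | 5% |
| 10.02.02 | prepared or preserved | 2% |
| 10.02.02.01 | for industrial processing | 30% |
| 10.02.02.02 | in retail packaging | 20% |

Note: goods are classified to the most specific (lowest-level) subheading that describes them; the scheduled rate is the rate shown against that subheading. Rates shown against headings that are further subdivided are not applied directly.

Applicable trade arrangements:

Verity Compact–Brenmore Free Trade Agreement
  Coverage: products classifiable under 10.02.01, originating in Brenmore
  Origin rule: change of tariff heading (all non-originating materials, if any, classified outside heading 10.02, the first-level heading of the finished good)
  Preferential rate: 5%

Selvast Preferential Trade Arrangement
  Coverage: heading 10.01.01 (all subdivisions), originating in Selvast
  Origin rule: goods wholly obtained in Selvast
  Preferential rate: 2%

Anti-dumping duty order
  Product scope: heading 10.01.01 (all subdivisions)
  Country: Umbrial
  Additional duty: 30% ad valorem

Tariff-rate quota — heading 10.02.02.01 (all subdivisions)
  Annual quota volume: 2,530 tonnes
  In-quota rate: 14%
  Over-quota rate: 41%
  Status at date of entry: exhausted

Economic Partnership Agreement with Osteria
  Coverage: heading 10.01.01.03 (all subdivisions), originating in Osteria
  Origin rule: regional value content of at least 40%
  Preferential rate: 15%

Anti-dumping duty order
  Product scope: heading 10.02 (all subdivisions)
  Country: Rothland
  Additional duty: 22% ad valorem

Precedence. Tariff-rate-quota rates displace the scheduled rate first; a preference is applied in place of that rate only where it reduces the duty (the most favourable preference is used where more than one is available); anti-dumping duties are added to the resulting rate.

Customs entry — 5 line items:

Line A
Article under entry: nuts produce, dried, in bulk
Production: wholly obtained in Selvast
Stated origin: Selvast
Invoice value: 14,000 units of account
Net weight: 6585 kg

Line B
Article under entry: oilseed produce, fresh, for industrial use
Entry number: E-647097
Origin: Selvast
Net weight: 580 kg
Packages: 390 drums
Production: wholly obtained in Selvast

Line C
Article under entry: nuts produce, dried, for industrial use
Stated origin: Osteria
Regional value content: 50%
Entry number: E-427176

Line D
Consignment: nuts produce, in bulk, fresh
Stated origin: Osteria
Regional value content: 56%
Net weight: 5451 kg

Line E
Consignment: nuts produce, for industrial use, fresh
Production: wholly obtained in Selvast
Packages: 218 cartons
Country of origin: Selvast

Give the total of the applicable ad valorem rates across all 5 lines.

Line A: nuts → 10.01; dried → 10.01.02; in bulk → 10.01.02.01. Scheduled 10%. Selvast agreement on 10.01.01: 10.01.02.01 not covered. → 10%.
Line B: oilseed → 10.02; fresh → 10.02.01; for industrial use → 10.02.01.01. Scheduled 26%. Selvast agreement on 10.01.01: 10.02.01.01 not covered. → 26%.
Line C: nuts → 10.01; dried → 10.01.02; for industrial use → 10.01.02.02. Scheduled 37%. Osteria agreement on 10.01.01.03: 10.01.02.02 not covered. → 37%.
Line D: nuts → 10.01; fresh → 10.01.01; in bulk → 10.01.01.02. Scheduled 4%. Osteria agreement on 10.01.01.03: 10.01.01.02 not covered. → 4%.
Line E: nuts → 10.01; fresh → 10.01.01; for industrial use → 10.01.01.03. Scheduled 27%. Selvast agreement on 10.01.01: wholly obtained → 2% available; preferential 2%. → 2%.
Sum: 10% + 26% + 37% + 4% + 2% = 79%.

79%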